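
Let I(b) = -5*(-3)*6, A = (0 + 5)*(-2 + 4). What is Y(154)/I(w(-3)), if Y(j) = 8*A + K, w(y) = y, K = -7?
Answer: 73/90 ≈ 0.81111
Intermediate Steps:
A = 10 (A = 5*2 = 10)
Y(j) = 73 (Y(j) = 8*10 - 7 = 80 - 7 = 73)
I(b) = 90 (I(b) = 15*6 = 90)
Y(154)/I(w(-3)) = 73/90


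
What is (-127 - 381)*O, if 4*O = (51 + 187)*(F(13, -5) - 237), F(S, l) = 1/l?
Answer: 35848036/5 ≈ 7.1696e+6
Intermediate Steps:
O = -70567/5 (O = ((51 + 187)*(1/(-5) - 237))/4 = (238*(-⅕ - 237))/4 = (238*(-1186/5))/4 = (¼)*(-282268/5) = -70567/5 ≈ -14113.)
(-127 - 381)*O = (-127 - 381)*(-70567/5) = -508*(-70567/5) = 35848036/5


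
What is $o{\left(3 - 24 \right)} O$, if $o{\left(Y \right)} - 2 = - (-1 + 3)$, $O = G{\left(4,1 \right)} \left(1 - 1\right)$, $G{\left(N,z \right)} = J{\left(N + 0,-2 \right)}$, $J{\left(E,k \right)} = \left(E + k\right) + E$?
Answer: $0$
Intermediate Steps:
$J{\left(E,k \right)} = k + 2 E$
$G{\left(N,z \right)} = -2 + 2 N$ ($G{\left(N,z \right)} = -2 + 2 \left(N + 0\right) = -2 + 2 N$)
$O = 0$ ($O = \left(-2 + 2 \cdot 4\right) \left(1 - 1\right) = \left(-2 + 8\right) 0 = 6 \cdot 0 = 0$)
$o{\left(Y \right)} = 0$ ($o{\left(Y \right)} = 2 - \left(-1 + 3\right) = 2 - 2 = 0$)
$o{\left(3 - 24 \right)} O = 0 \cdot 0 = 0$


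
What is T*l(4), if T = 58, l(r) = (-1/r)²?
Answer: 29/8 ≈ 3.6250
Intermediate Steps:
l(r) = r⁻²
T*l(4) = 58/4² = 58*(1/16) = 29/8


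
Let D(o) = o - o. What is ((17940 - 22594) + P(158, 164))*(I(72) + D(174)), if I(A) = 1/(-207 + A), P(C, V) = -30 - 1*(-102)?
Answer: 4582/135 ≈ 33.941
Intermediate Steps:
D(o) = 0
P(C, V) = 72 (P(C, V) = -30 + 102 = 72)
((17940 - 22594) + P(158, 164))*(I(72) + D(174)) = ((17940 - 22594) + 72)*(1/(-207 + 72) + 0) = (-4654 + 72)*(1/(-135) + 0) = -4582*(-1/135 + 0) = -4582*(-1/135) = 4582/135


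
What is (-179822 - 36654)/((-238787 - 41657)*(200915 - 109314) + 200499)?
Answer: 216476/25688750345 ≈ 8.4269e-6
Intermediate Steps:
(-179822 - 36654)/((-238787 - 41657)*(200915 - 109314) + 200499) = -216476/(-280444*91601 + 200499) = -216476/(-25688950844 + 200499) = -216476/(-25688750345) = -216476*(-1/25688750345) = 216476/25688750345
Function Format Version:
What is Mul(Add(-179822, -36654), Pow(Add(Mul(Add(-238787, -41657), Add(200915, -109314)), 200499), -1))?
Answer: Rational(216476, 25688750345) ≈ 8.4269e-6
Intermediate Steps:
Mul(Add(-179822, -36654), Pow(Add(Mul(Add(-238787, -41657), Add(200915, -109314)), 200499), -1)) = Mul(-216476, Pow(Add(Mul(-280444, 91601), 200499), -1)) = Mul(-216476, Pow(Add(-25688950844, 200499), -1)) = Mul(-216476, Pow(-25688750345, -1)) = Mul(-216476, Rational(-1, 25688750345)) = Rational(216476, 25688750345)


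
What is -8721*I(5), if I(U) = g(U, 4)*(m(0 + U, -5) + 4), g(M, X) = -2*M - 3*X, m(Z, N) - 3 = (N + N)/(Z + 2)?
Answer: 7482618/7 ≈ 1.0689e+6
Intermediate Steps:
m(Z, N) = 3 + 2*N/(2 + Z) (m(Z, N) = 3 + (N + N)/(Z + 2) = 3 + (2*N)/(2 + Z) = 3 + 2*N/(2 + Z))
g(M, X) = -3*X - 2*M
I(U) = (-12 - 2*U)*(4 + (-4 + 3*U)/(2 + U)) (I(U) = (-3*4 - 2*U)*((6 + 2*(-5) + 3*(0 + U))/(2 + (0 + U)) + 4) = (-12 - 2*U)*((6 - 10 + 3*U)/(2 + U) + 4) = (-12 - 2*U)*((-4 + 3*U)/(2 + U) + 4) = (-12 - 2*U)*(4 + (-4 + 3*U)/(2 + U)))
-8721*I(5) = -(-17442)*(4 + 7*5)*(6 + 5)/(2 + 5) = -(-17442)*(4 + 35)*11/7 = -(-17442)*39*11/7 = -8721*(-858/7) = 7482618/7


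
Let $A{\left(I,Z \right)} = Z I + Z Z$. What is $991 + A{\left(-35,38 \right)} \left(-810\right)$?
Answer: $-91349$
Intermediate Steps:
$A{\left(I,Z \right)} = Z^{2} + I Z$ ($A{\left(I,Z \right)} = I Z + Z^{2} = Z^{2} + I Z$)
$991 + A{\left(-35,38 \right)} \left(-810\right) = 991 + 38 \left(-35 + 38\right) \left(-810\right) = 991 + 38 \cdot 3 \left(-810\right) = 991 + 114 \left(-810\right) = 991 - 92340 = -91349$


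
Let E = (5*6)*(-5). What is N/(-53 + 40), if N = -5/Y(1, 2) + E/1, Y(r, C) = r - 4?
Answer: 445/39 ≈ 11.410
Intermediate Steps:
Y(r, C) = -4 + r
E = -150 (E = 30*(-5) = -150)
N = -445/3 (N = -5/(-4 + 1) - 150/1 = -5/(-3) - 150*1 = -5*(-⅓) - 150 = 5/3 - 150 = -445/3 ≈ -148.33)
N/(-53 + 40) = -445/(3*(-53 + 40)) = -445/3/(-13) = -445/3*(-1/13) = 445/39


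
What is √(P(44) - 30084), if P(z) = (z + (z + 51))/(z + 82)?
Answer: I*√53066230/42 ≈ 173.44*I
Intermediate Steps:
P(z) = (51 + 2*z)/(82 + z) (P(z) = (z + (51 + z))/(82 + z) = (51 + 2*z)/(82 + z))
√(P(44) - 30084) = √((51 + 2*44)/(82 + 44) - 30084) = √((51 + 88)/126 - 30084) = √((1/126)*139 - 30084) = √(139/126 - 30084) = √(-3790445/126) = I*√53066230/42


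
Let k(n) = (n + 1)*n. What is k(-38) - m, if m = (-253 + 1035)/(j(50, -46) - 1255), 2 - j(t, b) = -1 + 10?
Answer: 887577/631 ≈ 1406.6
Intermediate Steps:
k(n) = n*(1 + n) (k(n) = (1 + n)*n = n*(1 + n))
j(t, b) = -7 (j(t, b) = 2 - (-1 + 10) = 2 - 1*9 = 2 - 9 = -7)
m = -391/631 (m = (-253 + 1035)/(-7 - 1255) = 782/(-1262) = 782*(-1/1262) = -391/631 ≈ -0.61965)
k(-38) - m = -38*(1 - 38) - 1*(-391/631) = -38*(-37) + 391/631 = 1406 + 391/631 = 887577/631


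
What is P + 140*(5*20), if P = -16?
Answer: 13984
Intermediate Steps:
P + 140*(5*20) = -16 + 140*(5*20) = -16 + 140*100 = -16 + 14000 = 13984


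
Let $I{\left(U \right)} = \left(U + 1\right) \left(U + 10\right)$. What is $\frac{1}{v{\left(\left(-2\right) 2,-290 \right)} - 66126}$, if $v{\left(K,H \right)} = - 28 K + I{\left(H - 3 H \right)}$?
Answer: $\frac{1}{276776} \approx 3.613 \cdot 10^{-6}$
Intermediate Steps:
$I{\left(U \right)} = \left(1 + U\right) \left(10 + U\right)$
$v{\left(K,H \right)} = 10 - 28 K - 22 H + 4 H^{2}$ ($v{\left(K,H \right)} = - 28 K + \left(10 + \left(H - 3 H\right)^{2} + 11 \left(H - 3 H\right)\right) = - 28 K + \left(10 + \left(- 2 H\right)^{2} + 11 \left(- 2 H\right)\right) = - 28 K + \left(10 + 4 H^{2} - 22 H\right) = - 28 K + \left(10 - 22 H + 4 H^{2}\right) = 10 - 28 K - 22 H + 4 H^{2}$)
$\frac{1}{v{\left(\left(-2\right) 2,-290 \right)} - 66126} = \frac{1}{\left(10 - 28 \left(\left(-2\right) 2\right) - -6380 + 4 \left(-290\right)^{2}\right) - 66126} = \frac{1}{\left(10 - -112 + 6380 + 4 \cdot 84100\right) - 66126} = \frac{1}{\left(10 + 112 + 6380 + 336400\right) - 66126} = \frac{1}{342902 - 66126} = \frac{1}{276776}$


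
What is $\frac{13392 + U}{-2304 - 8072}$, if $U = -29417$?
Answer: $\frac{16025}{10376} \approx 1.5444$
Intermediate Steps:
$\frac{13392 + U}{-2304 - 8072} = \frac{13392 - 29417}{-2304 - 8072} = - \frac{16025}{-10376} = \left(-16025\right) \left(- \frac{1}{10376}\right) = \frac{16025}{10376}$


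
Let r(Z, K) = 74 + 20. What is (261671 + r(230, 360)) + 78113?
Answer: 339878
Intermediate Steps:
r(Z, K) = 94
(261671 + r(230, 360)) + 78113 = (261671 + 94) + 78113 = 261765 + 78113 = 339878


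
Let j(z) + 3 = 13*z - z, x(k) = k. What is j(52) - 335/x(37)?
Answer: 22642/37 ≈ 611.95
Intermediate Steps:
j(z) = -3 + 12*z (j(z) = -3 + (13*z - z) = -3 + 12*z)
j(52) - 335/x(37) = (-3 + 12*52) - 335/37 = (-3 + 624) - 335/37 = 621 - 1*335/37 = 621 - 335/37 = 22642/37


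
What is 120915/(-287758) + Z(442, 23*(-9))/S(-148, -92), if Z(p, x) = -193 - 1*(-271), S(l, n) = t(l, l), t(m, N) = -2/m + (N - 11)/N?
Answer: 3302411037/46329038 ≈ 71.282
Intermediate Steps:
t(m, N) = -2/m + (-11 + N)/N
S(l, n) = 1 - 13/l (S(l, n) = 1 - 11/l - 2/l = 1 - 13/l)
Z(p, x) = 78 (Z(p, x) = -193 + 271 = 78)
120915/(-287758) + Z(442, 23*(-9))/S(-148, -92) = 120915/(-287758) + 78/(((-13 - 148)/(-148))) = 120915*(-1/287758) + 78/((-1/148*(-161))) = -120915/287758 + 78/(161/148) = -120915/287758 + 78*(148/161) = -120915/287758 + 11544/161 = 3302411037/46329038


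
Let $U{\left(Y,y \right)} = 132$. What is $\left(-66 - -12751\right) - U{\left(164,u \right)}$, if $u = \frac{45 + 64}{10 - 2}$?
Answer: $12553$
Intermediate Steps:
$u = \frac{109}{8} \approx 13.625$
$\left(-66 - -12751\right) - U{\left(164,u \right)} = \left(-66 - -12751\right) - 132 = \left(-66 + 12751\right) - 132 = 12685 - 132 = 12553$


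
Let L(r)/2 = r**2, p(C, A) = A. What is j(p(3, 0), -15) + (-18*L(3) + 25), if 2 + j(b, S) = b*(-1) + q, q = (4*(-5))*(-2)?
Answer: -261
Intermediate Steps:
L(r) = 2*r**2
q = 40 (q = -20*(-2) = 40)
j(b, S) = 38 - b (j(b, S) = -2 + (b*(-1) + 40) = -2 + (-b + 40) = -2 + (40 - b) = 38 - b)
j(p(3, 0), -15) + (-18*L(3) + 25) = (38 - 1*0) + (-36*3**2 + 25) = (38 + 0) + (-36*9 + 25) = 38 + (-18*18 + 25) = 38 + (-324 + 25) = 38 - 299 = -261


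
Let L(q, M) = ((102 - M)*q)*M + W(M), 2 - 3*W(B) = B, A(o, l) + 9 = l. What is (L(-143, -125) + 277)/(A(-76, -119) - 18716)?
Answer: -1739119/8076 ≈ -215.34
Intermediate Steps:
A(o, l) = -9 + l
W(B) = ⅔ - B/3
L(q, M) = ⅔ - M/3 + M*q*(102 - M) (L(q, M) = ((102 - M)*q)*M + (⅔ - M/3) = (q*(102 - M))*M + (⅔ - M/3) = M*q*(102 - M) + (⅔ - M/3) = ⅔ - M/3 + M*q*(102 - M))
(L(-143, -125) + 277)/(A(-76, -119) - 18716) = ((⅔ - ⅓*(-125) - 1*(-143)*(-125)² + 102*(-125)*(-143)) + 277)/((-9 - 119) - 18716) = ((⅔ + 125/3 - 1*(-143)*15625 + 1823250) + 277)/(-128 - 18716) = ((⅔ + 125/3 + 2234375 + 1823250) + 277)/(-18844) = (12173002/3 + 277)*(-1/18844) = (12173833/3)*(-1/18844) = -1739119/8076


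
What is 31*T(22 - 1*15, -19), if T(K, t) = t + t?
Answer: -1178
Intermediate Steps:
T(K, t) = 2*t
31*T(22 - 1*15, -19) = 31*(2*(-19)) = 31*(-38) = -1178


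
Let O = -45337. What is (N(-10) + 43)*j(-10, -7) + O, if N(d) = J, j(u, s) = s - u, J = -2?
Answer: -45214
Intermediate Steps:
N(d) = -2
(N(-10) + 43)*j(-10, -7) + O = (-2 + 43)*(-7 - 1*(-10)) - 45337 = 41*(-7 + 10) - 45337 = 41*3 - 45337 = 123 - 45337 = -45214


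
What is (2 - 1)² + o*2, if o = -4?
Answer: -7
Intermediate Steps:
(2 - 1)² + o*2 = (2 - 1)² - 4*2 = 1² - 8 = 1 - 8 = -7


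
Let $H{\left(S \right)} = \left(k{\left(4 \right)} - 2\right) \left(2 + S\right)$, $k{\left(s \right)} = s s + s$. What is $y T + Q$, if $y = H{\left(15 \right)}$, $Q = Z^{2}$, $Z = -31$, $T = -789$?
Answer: $-240473$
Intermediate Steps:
$k{\left(s \right)} = s + s^{2}$ ($k{\left(s \right)} = s^{2} + s = s + s^{2}$)
$Q = 961$ ($Q = \left(-31\right)^{2} = 961$)
$H{\left(S \right)} = 36 + 18 S$ ($H{\left(S \right)} = \left(4 \left(1 + 4\right) - 2\right) \left(2 + S\right) = \left(4 \cdot 5 - 2\right) \left(2 + S\right) = \left(20 - 2\right) \left(2 + S\right) = 18 \left(2 + S\right) = 36 + 18 S$)
$y = 306$ ($y = 36 + 18 \cdot 15 = 36 + 270 = 306$)
$y T + Q = 306 \left(-789\right) + 961 = -241434 + 961 = -240473$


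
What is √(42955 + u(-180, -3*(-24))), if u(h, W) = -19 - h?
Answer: 2*√10779 ≈ 207.64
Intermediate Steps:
√(42955 + u(-180, -3*(-24))) = √(42955 + (-19 - 1*(-180))) = √(42955 + (-19 + 180)) = √(42955 + 161) = √43116 = 2*√10779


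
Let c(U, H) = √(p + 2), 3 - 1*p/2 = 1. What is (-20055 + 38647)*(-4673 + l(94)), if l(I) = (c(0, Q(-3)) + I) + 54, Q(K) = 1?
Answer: -84128800 + 18592*√6 ≈ -8.4083e+7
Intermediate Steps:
p = 4 (p = 6 - 2*1 = 6 - 2 = 4)
c(U, H) = √6 (c(U, H) = √(4 + 2) = √6)
l(I) = 54 + I + √6 (l(I) = (√6 + I) + 54 = (I + √6) + 54 = 54 + I + √6)
(-20055 + 38647)*(-4673 + l(94)) = (-20055 + 38647)*(-4673 + (54 + 94 + √6)) = 18592*(-4673 + (148 + √6)) = 18592*(-4525 + √6) = -84128800 + 18592*√6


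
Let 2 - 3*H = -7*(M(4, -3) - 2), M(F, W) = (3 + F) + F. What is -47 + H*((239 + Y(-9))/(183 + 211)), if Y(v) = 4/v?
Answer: -360431/10638 ≈ -33.881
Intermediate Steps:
M(F, W) = 3 + 2*F
H = 65/3 (H = ⅔ - (-7)*((3 + 2*4) - 2)/3 = ⅔ - (-7)*((3 + 8) - 2)/3 = ⅔ - (-7)*(11 - 2)/3 = ⅔ - (-7)*9/3 = ⅔ - ⅓*(-63) = ⅔ + 21 = 65/3 ≈ 21.667)
-47 + H*((239 + Y(-9))/(183 + 211)) = -47 + 65*((239 + 4/(-9))/(183 + 211))/3 = -47 + 65*((239 + 4*(-⅑))/394)/3 = -47 + 65*((239 - 4/9)*(1/394))/3 = -47 + 65*((2147/9)*(1/394))/3 = -47 + (65/3)*(2147/3546) = -47 + 139555/10638 = -360431/10638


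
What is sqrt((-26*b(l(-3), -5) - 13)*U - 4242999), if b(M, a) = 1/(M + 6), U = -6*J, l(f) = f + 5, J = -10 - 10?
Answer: 3*I*sqrt(471661) ≈ 2060.3*I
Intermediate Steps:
J = -20
l(f) = 5 + f
U = 120 (U = -6*(-20) = 120)
b(M, a) = 1/(6 + M)
sqrt((-26*b(l(-3), -5) - 13)*U - 4242999) = sqrt((-26/(6 + (5 - 3)) - 13)*120 - 4242999) = sqrt((-26/(6 + 2) - 13)*120 - 4242999) = sqrt((-26/8 - 13)*120 - 4242999) = sqrt((-26*1/8 - 13)*120 - 4242999) = sqrt((-13/4 - 13)*120 - 4242999) = sqrt(-65/4*120 - 4242999) = sqrt(-1950 - 4242999) = sqrt(-4244949) = 3*I*sqrt(471661)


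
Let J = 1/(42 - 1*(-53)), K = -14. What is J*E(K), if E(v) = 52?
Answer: 52/95 ≈ 0.54737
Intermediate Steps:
J = 1/95 (J = 1/(42 + 53) = 1/95 ≈ 0.010526)
J*E(K) = (1/95)*52 = 52/95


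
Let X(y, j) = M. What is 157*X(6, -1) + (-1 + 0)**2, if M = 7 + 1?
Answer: 1257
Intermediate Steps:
M = 8
X(y, j) = 8
157*X(6, -1) + (-1 + 0)**2 = 157*8 + (-1 + 0)**2 = 1256 + (-1)**2 = 1256 + 1 = 1257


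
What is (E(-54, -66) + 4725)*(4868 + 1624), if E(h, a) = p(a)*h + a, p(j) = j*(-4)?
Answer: -62303724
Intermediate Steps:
p(j) = -4*j
E(h, a) = a - 4*a*h (E(h, a) = (-4*a)*h + a = -4*a*h + a = a - 4*a*h)
(E(-54, -66) + 4725)*(4868 + 1624) = (-66*(1 - 4*(-54)) + 4725)*(4868 + 1624) = (-66*(1 + 216) + 4725)*6492 = (-66*217 + 4725)*6492 = (-14322 + 4725)*6492 = -9597*6492 = -62303724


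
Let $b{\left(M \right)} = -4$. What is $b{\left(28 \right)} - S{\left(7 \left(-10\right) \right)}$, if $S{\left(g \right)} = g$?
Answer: $66$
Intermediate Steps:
$b{\left(28 \right)} - S{\left(7 \left(-10\right) \right)} = -4 - 7 \left(-10\right) = -4 - -70 = -4 + 70 = 66$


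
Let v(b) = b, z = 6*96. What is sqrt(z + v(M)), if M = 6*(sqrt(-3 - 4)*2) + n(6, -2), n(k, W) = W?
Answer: sqrt(574 + 12*I*sqrt(7)) ≈ 23.967 + 0.66234*I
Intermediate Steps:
z = 576
M = -2 + 12*I*sqrt(7) (M = 6*(sqrt(-3 - 4)*2) - 2 = 6*(sqrt(-7)*2) - 2 = 6*((I*sqrt(7))*2) - 2 = 6*(2*I*sqrt(7)) - 2 = 12*I*sqrt(7) - 2 = -2 + 12*I*sqrt(7) ≈ -2.0 + 31.749*I)
sqrt(z + v(M)) = sqrt(576 + (-2 + 12*I*sqrt(7))) = sqrt(574 + 12*I*sqrt(7))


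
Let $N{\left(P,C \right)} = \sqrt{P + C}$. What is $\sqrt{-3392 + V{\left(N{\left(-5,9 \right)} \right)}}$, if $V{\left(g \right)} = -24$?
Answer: $2 i \sqrt{854} \approx 58.447 i$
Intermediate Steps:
$N{\left(P,C \right)} = \sqrt{C + P}$
$\sqrt{-3392 + V{\left(N{\left(-5,9 \right)} \right)}} = \sqrt{-3392 - 24} = \sqrt{-3416} = 2 i \sqrt{854}$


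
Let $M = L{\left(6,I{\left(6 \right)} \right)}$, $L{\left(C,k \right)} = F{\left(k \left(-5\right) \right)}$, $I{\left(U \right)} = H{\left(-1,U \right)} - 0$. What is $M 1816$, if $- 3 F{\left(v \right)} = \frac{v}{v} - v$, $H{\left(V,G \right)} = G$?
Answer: $- \frac{56296}{3} \approx -18765.0$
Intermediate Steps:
$I{\left(U \right)} = U$ ($I{\left(U \right)} = U - 0 = U + 0 = U$)
$F{\left(v \right)} = - \frac{1}{3} + \frac{v}{3}$ ($F{\left(v \right)} = - \frac{\frac{v}{v} - v}{3} = - \frac{1 - v}{3} = - \frac{1}{3} + \frac{v}{3}$)
$L{\left(C,k \right)} = - \frac{1}{3} - \frac{5 k}{3}$ ($L{\left(C,k \right)} = - \frac{1}{3} + \frac{k \left(-5\right)}{3} = - \frac{1}{3} + \frac{\left(-5\right) k}{3} = - \frac{1}{3} - \frac{5 k}{3}$)
$M = - \frac{31}{3}$ ($M = - \frac{1}{3} - 10 = - \frac{31}{3} \approx -10.333$)
$M 1816 = \left(- \frac{31}{3}\right) 1816 = - \frac{56296}{3}$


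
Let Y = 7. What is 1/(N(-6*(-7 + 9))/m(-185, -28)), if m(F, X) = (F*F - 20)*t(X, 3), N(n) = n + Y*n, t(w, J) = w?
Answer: 239435/24 ≈ 9976.5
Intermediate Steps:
N(n) = 8*n (N(n) = n + 7*n = 8*n)
m(F, X) = X*(-20 + F²) (m(F, X) = (F*F - 20)*X = (F² - 20)*X = (-20 + F²)*X = X*(-20 + F²))
1/(N(-6*(-7 + 9))/m(-185, -28)) = 1/((8*(-6*(-7 + 9)))/((-28*(-20 + (-185)²)))) = 1/((8*(-6*2))/((-28*(-20 + 34225)))) = 1/((8*(-12))/((-28*34205))) = 1/(-96/(-957740)) = 1/(-96*(-1/957740)) = 1/(24/239435) = 239435/24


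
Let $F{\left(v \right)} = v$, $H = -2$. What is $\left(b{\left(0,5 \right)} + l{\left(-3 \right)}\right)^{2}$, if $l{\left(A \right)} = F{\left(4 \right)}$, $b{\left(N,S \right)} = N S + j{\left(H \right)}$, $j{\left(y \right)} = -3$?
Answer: $1$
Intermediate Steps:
$b{\left(N,S \right)} = -3 + N S$ ($b{\left(N,S \right)} = N S - 3 = -3 + N S$)
$l{\left(A \right)} = 4$
$\left(b{\left(0,5 \right)} + l{\left(-3 \right)}\right)^{2} = \left(\left(-3 + 0 \cdot 5\right) + 4\right)^{2} = \left(\left(-3 + 0\right) + 4\right)^{2} = \left(-3 + 4\right)^{2} = 1^{2} = 1$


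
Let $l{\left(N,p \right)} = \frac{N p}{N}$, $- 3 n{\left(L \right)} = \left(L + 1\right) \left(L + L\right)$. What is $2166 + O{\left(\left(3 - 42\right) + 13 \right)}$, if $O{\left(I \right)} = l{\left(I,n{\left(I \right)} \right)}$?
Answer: $\frac{5198}{3} \approx 1732.7$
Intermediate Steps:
$n{\left(L \right)} = - \frac{2 L \left(1 + L\right)}{3}$ ($n{\left(L \right)} = - \frac{\left(L + 1\right) \left(L + L\right)}{3} = - \frac{\left(1 + L\right) 2 L}{3} = - \frac{2 L \left(1 + L\right)}{3}$)
$l{\left(N,p \right)} = p$
$O{\left(I \right)} = - \frac{2 I \left(1 + I\right)}{3}$
$2166 + O{\left(\left(3 - 42\right) + 13 \right)} = 2166 - \frac{2 \left(\left(3 - 42\right) + 13\right) \left(1 + \left(\left(3 - 42\right) + 13\right)\right)}{3} = 2166 - \frac{2 \left(-39 + 13\right) \left(1 + \left(-39 + 13\right)\right)}{3} = 2166 - - \frac{52 \left(1 - 26\right)}{3} = 2166 - \left(- \frac{52}{3}\right) \left(-25\right) = 2166 - \frac{1300}{3} = \frac{5198}{3}$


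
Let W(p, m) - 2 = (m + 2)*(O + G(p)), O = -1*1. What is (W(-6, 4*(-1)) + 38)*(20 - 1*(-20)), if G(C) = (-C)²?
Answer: -1200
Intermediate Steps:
O = -1
G(C) = C²
W(p, m) = 2 + (-1 + p²)*(2 + m) (W(p, m) = 2 + (m + 2)*(-1 + p²) = 2 + (2 + m)*(-1 + p²) = 2 + (-1 + p²)*(2 + m))
(W(-6, 4*(-1)) + 38)*(20 - 1*(-20)) = ((-4*(-1) + 2*(-6)² + (4*(-1))*(-6)²) + 38)*(20 - 1*(-20)) = ((-1*(-4) + 2*36 - 4*36) + 38)*(20 + 20) = ((4 + 72 - 144) + 38)*40 = (-68 + 38)*40 = -30*40 = -1200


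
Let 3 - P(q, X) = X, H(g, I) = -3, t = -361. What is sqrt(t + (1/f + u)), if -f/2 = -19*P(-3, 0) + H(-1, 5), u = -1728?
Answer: I*sqrt(7520370)/60 ≈ 45.706*I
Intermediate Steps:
P(q, X) = 3 - X
f = 120 (f = -2*(-19*(3 - 1*0) - 3) = -2*(-19*(3 + 0) - 3) = -2*(-19*3 - 3) = -2*(-57 - 3) = -2*(-60) = 120)
sqrt(t + (1/f + u)) = sqrt(-361 + (1/120 - 1728)) = sqrt(-361 - 207359/120) = sqrt(-250679/120) = I*sqrt(7520370)/60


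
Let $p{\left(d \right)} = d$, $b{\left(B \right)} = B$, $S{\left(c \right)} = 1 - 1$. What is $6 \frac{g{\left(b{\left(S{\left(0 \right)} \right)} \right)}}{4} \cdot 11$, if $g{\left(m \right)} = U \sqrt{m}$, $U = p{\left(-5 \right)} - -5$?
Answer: $0$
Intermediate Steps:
$S{\left(c \right)} = 0$
$U = 0$ ($U = -5 - -5 = -5 + 5 = 0$)
$g{\left(m \right)} = 0$ ($g{\left(m \right)} = 0 \sqrt{m} = 0$)
$6 \frac{g{\left(b{\left(S{\left(0 \right)} \right)} \right)}}{4} \cdot 11 = 6 \cdot \frac{0}{4} \cdot 11 = 6 \cdot 0 \cdot \frac{1}{4} \cdot 11 = 6 \cdot 0 \cdot 11 = 0 \cdot 11 = 0$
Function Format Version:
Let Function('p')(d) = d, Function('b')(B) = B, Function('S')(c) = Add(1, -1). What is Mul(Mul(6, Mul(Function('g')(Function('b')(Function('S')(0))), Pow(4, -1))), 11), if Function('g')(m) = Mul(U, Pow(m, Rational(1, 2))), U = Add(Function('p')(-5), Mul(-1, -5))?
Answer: 0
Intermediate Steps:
Function('S')(c) = 0
U = 0 (U = Add(-5, Mul(-1, -5)) = Add(-5, 5) = 0)
Function('g')(m) = 0 (Function('g')(m) = Mul(0, Pow(m, Rational(1, 2))) = 0)
Mul(Mul(6, Mul(Function('g')(Function('b')(Function('S')(0))), Pow(4, -1))), 11) = Mul(Mul(6, Mul(0, Pow(4, -1))), 11) = Mul(Mul(6, Mul(0, Rational(1, 4))), 11) = Mul(Mul(6, 0), 11) = Mul(0, 11) = 0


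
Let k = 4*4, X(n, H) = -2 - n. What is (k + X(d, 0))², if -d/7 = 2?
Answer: 784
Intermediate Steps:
d = -14 (d = -7*2 = -14)
k = 16
(k + X(d, 0))² = (16 + (-2 - 1*(-14)))² = (16 + (-2 + 14))² = (16 + 12)² = 28² = 784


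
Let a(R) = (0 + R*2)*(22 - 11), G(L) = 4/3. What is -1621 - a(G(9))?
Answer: -4951/3 ≈ -1650.3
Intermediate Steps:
G(L) = 4/3 (G(L) = 4*(⅓) = 4/3)
a(R) = 22*R (a(R) = (0 + 2*R)*11 = (2*R)*11 = 22*R)
-1621 - a(G(9)) = -1621 - 22*4/3 = -1621 - 1*88/3 = -1621 - 88/3 = -4951/3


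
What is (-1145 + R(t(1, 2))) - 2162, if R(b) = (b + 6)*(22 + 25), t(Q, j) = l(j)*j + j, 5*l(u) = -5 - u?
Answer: -15313/5 ≈ -3062.6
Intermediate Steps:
l(u) = -1 - u/5 (l(u) = (-5 - u)/5 = -1 - u/5)
t(Q, j) = j + j*(-1 - j/5) (t(Q, j) = (-1 - j/5)*j + j = j*(-1 - j/5) + j = j + j*(-1 - j/5))
R(b) = 282 + 47*b (R(b) = (6 + b)*47 = 282 + 47*b)
(-1145 + R(t(1, 2))) - 2162 = (-1145 + (282 + 47*(-⅕*2²))) - 2162 = (-1145 + (282 + 47*(-⅕*4))) - 2162 = (-1145 + (282 + 47*(-⅘))) - 2162 = (-1145 + (282 - 188/5)) - 2162 = (-1145 + 1222/5) - 2162 = -4503/5 - 2162 = -15313/5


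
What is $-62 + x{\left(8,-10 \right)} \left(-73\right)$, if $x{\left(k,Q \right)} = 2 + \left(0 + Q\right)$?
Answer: $522$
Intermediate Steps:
$x{\left(k,Q \right)} = 2 + Q$
$-62 + x{\left(8,-10 \right)} \left(-73\right) = -62 + \left(2 - 10\right) \left(-73\right) = -62 - -584 = -62 + 584 = 522$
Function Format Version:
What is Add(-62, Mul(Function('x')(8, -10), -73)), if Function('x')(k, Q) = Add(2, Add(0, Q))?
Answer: 522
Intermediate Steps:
Function('x')(k, Q) = Add(2, Q)
Add(-62, Mul(Function('x')(8, -10), -73)) = Add(-62, Mul(Add(2, -10), -73)) = Add(-62, Mul(-8, -73)) = Add(-62, 584) = 522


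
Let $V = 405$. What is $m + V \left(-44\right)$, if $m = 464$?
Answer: $-17356$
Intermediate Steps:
$m + V \left(-44\right) = 464 + 405 \left(-44\right) = 464 - 17820 = -17356$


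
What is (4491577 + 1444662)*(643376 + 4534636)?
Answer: 30737916776868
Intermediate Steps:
(4491577 + 1444662)*(643376 + 4534636) = 5936239*5178012 = 30737916776868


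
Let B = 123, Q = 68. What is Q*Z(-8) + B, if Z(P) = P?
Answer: -421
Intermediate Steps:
Q*Z(-8) + B = 68*(-8) + 123 = -544 + 123 = -421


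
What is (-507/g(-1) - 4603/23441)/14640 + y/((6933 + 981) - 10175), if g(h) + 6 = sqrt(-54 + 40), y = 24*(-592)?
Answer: 60988276708523/9699018483000 + 169*I*sqrt(14)/244000 ≈ 6.2881 + 0.0025916*I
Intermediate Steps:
y = -14208
g(h) = -6 + I*sqrt(14) (g(h) = -6 + sqrt(-54 + 40) = -6 + sqrt(-14) = -6 + I*sqrt(14))
(-507/g(-1) - 4603/23441)/14640 + y/((6933 + 981) - 10175) = (-507/(-6 + I*sqrt(14)) - 4603/23441)/14640 - 14208/((6933 + 981) - 10175) = (-507/(-6 + I*sqrt(14)) - 4603*1/23441)*(1/14640) - 14208/(7914 - 10175) = (-507/(-6 + I*sqrt(14)) - 4603/23441)*(1/14640) - 14208/(-2261) = (-4603/23441 - 507/(-6 + I*sqrt(14)))*(1/14640) - 14208*(-1/2261) = (-4603/343176240 - 169/(4880*(-6 + I*sqrt(14)))) + 14208/2261 = 4875837610537/775921478640 - 169/(4880*(-6 + I*sqrt(14)))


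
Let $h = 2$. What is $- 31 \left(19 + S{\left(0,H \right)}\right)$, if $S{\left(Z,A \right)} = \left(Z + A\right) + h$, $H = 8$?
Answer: $-899$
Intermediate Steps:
$S{\left(Z,A \right)} = 2 + A + Z$ ($S{\left(Z,A \right)} = \left(Z + A\right) + 2 = \left(A + Z\right) + 2 = 2 + A + Z$)
$- 31 \left(19 + S{\left(0,H \right)}\right) = - 31 \left(19 + \left(2 + 8 + 0\right)\right) = - 31 \left(19 + 10\right) = \left(-31\right) 29 = -899$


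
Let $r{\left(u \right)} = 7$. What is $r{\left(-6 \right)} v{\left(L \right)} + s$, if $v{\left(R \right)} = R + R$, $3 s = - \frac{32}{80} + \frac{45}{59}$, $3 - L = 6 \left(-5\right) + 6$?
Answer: $\frac{334637}{885} \approx 378.12$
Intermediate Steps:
$L = 27$ ($L = 3 - \left(6 \left(-5\right) + 6\right) = 3 - \left(-30 + 6\right) = 3 - -24 = 3 + 24 = 27$)
$s = \frac{107}{885}$ ($s = \frac{- \frac{32}{80} + \frac{45}{59}}{3} = \frac{\left(-32\right) \frac{1}{80} + 45 \cdot \frac{1}{59}}{3} = \frac{- \frac{2}{5} + \frac{45}{59}}{3} = \frac{1}{3} \cdot \frac{107}{295} = \frac{107}{885} \approx 0.1209$)
$v{\left(R \right)} = 2 R$
$r{\left(-6 \right)} v{\left(L \right)} + s = 7 \cdot 2 \cdot 27 + \frac{107}{885} = 7 \cdot 54 + \frac{107}{885} = 378 + \frac{107}{885} = \frac{334637}{885}$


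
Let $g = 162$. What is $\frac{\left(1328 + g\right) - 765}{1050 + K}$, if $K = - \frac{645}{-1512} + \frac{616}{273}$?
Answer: $\frac{4750200}{6897179} \approx 0.68872$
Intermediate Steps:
$K = \frac{17579}{6552}$ ($K = \left(-645\right) \left(- \frac{1}{1512}\right) + 616 \cdot \frac{1}{273} = \frac{215}{504} + \frac{88}{39} = \frac{17579}{6552} \approx 2.683$)
$\frac{\left(1328 + g\right) - 765}{1050 + K} = \frac{\left(1328 + 162\right) - 765}{1050 + \frac{17579}{6552}} = \frac{1490 - 765}{\frac{6897179}{6552}} = 725 \cdot \frac{6552}{6897179} = \frac{4750200}{6897179}$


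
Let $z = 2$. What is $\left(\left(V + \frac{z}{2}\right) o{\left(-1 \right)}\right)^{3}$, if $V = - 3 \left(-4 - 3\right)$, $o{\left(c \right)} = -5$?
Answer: $-1331000$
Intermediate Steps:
$V = 21$ ($V = \left(-3\right) \left(-7\right) = 21$)
$\left(\left(V + \frac{z}{2}\right) o{\left(-1 \right)}\right)^{3} = \left(\left(21 + \frac{2}{2}\right) \left(-5\right)\right)^{3} = \left(\left(21 + 2 \cdot \frac{1}{2}\right) \left(-5\right)\right)^{3} = \left(\left(21 + 1\right) \left(-5\right)\right)^{3} = \left(22 \left(-5\right)\right)^{3} = \left(-110\right)^{3} = -1331000$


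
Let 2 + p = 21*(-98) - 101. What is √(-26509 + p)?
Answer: I*√28670 ≈ 169.32*I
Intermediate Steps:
p = -2161 (p = -2 + (21*(-98) - 101) = -2 + (-2058 - 101) = -2 - 2159 = -2161)
√(-26509 + p) = √(-26509 - 2161) = √(-28670) = I*√28670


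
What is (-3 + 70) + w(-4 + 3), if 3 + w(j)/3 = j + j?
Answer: 52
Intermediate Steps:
w(j) = -9 + 6*j (w(j) = -9 + 3*(j + j) = -9 + 3*(2*j) = -9 + 6*j)
(-3 + 70) + w(-4 + 3) = (-3 + 70) + (-9 + 6*(-4 + 3)) = 67 + (-9 + 6*(-1)) = 67 + (-9 - 6) = 67 - 15 = 52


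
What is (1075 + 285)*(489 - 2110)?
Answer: -2204560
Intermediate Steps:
(1075 + 285)*(489 - 2110) = 1360*(-1621) = -2204560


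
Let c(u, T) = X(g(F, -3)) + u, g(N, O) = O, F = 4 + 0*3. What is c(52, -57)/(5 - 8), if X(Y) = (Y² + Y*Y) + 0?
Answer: -70/3 ≈ -23.333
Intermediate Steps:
F = 4 (F = 4 + 0 = 4)
X(Y) = 2*Y² (X(Y) = (Y² + Y²) + 0 = 2*Y² + 0 = 2*Y²)
c(u, T) = 18 + u (c(u, T) = 2*(-3)² + u = 2*9 + u = 18 + u)
c(52, -57)/(5 - 8) = (18 + 52)/(5 - 8) = 70/(-3) = -⅓*70 = -70/3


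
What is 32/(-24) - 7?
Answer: -25/3 ≈ -8.3333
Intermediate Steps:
32/(-24) - 7 = 32*(-1/24) - 7 = -4/3 - 7 = -25/3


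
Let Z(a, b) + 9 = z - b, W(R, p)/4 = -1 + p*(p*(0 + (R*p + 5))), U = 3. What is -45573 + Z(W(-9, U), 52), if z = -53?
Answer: -45687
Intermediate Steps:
W(R, p) = -4 + 4*p²*(5 + R*p) (W(R, p) = 4*(-1 + p*(p*(0 + (R*p + 5)))) = 4*(-1 + p*(p*(0 + (5 + R*p)))) = 4*(-1 + p*(p*(5 + R*p))) = 4*(-1 + p²*(5 + R*p)) = -4 + 4*p²*(5 + R*p))
Z(a, b) = -62 - b (Z(a, b) = -9 + (-53 - b) = -62 - b)
-45573 + Z(W(-9, U), 52) = -45573 + (-62 - 1*52) = -45573 + (-62 - 52) = -45573 - 114 = -45687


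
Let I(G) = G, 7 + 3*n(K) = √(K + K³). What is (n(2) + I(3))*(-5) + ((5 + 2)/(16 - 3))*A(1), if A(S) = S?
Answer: -109/39 - 5*√10/3 ≈ -8.0653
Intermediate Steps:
n(K) = -7/3 + √(K + K³)/3
(n(2) + I(3))*(-5) + ((5 + 2)/(16 - 3))*A(1) = ((-7/3 + √(2*(1 + 2²))/3) + 3)*(-5) + ((5 + 2)/(16 - 3))*1 = ((-7/3 + √(2*(1 + 4))/3) + 3)*(-5) + (7/13)*1 = ((-7/3 + √(2*5)/3) + 3)*(-5) + (7*(1/13))*1 = ((-7/3 + √10/3) + 3)*(-5) + (7/13)*1 = (⅔ + √10/3)*(-5) + 7/13 = (-10/3 - 5*√10/3) + 7/13 = -109/39 - 5*√10/3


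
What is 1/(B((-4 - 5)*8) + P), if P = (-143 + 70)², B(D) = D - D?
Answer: 1/5329 ≈ 0.00018765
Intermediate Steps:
B(D) = 0
P = 5329 (P = (-73)² = 5329)
1/(B((-4 - 5)*8) + P) = 1/(0 + 5329) = 1/5329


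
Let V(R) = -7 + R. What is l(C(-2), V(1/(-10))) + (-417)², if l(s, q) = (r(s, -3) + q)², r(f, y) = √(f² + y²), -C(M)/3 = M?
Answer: 17398441/100 - 213*√5/5 ≈ 1.7389e+5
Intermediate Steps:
C(M) = -3*M
l(s, q) = (q + √(9 + s²))² (l(s, q) = (√(s² + (-3)²) + q)² = (√(s² + 9) + q)² = (√(9 + s²) + q)² = (q + √(9 + s²))²)
l(C(-2), V(1/(-10))) + (-417)² = ((-7 + 1/(-10)) + √(9 + (-3*(-2))²))² + (-417)² = ((-7 - ⅒) + √(9 + 6²))² + 173889 = (-71/10 + √(9 + 36))² + 173889 = (-71/10 + √45)² + 173889 = (-71/10 + 3*√5)² + 173889 = 173889 + (-71/10 + 3*√5)²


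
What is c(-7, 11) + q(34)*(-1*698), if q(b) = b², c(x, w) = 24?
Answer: -806864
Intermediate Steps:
c(-7, 11) + q(34)*(-1*698) = 24 + 34²*(-1*698) = 24 + 1156*(-698) = 24 - 806888 = -806864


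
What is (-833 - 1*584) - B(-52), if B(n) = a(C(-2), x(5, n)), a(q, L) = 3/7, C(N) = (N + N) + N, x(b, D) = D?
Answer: -9922/7 ≈ -1417.4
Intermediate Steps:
C(N) = 3*N (C(N) = 2*N + N = 3*N)
a(q, L) = 3/7 (a(q, L) = 3*(⅐) = 3/7)
B(n) = 3/7
(-833 - 1*584) - B(-52) = (-833 - 1*584) - 1*3/7 = (-833 - 584) - 3/7 = -1417 - 3/7 = -9922/7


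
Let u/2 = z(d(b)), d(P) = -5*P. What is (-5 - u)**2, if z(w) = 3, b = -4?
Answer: 121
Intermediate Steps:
u = 6 (u = 2*3 = 6)
(-5 - u)**2 = (-5 - 1*6)**2 = (-5 - 6)**2 = (-11)**2 = 121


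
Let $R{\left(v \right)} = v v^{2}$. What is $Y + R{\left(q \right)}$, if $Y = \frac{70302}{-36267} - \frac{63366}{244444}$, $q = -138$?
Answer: $- \frac{3883089370196711}{1477541758} \approx -2.6281 \cdot 10^{6}$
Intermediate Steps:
$Y = - \frac{3247166135}{1477541758}$ ($Y = 70302 \left(- \frac{1}{36267}\right) - \frac{31683}{122222} = - \frac{23434}{12089} - \frac{31683}{122222} = - \frac{3247166135}{1477541758} \approx -2.1977$)
$R{\left(v \right)} = v^{3}$
$Y + R{\left(q \right)} = - \frac{3247166135}{1477541758} + \left(-138\right)^{3} = - \frac{3247166135}{1477541758} - 2628072 = - \frac{3883089370196711}{1477541758}$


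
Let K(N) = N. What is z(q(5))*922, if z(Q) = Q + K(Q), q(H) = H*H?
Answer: 46100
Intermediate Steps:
q(H) = H²
z(Q) = 2*Q (z(Q) = Q + Q = 2*Q)
z(q(5))*922 = (2*5²)*922 = (2*25)*922 = 50*922 = 46100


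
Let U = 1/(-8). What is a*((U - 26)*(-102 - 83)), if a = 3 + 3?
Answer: 115995/4 ≈ 28999.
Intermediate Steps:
a = 6
U = -1/8 ≈ -0.12500
a*((U - 26)*(-102 - 83)) = 6*((-1/8 - 26)*(-102 - 83)) = 6*(-209/8*(-185)) = 6*(38665/8) = 115995/4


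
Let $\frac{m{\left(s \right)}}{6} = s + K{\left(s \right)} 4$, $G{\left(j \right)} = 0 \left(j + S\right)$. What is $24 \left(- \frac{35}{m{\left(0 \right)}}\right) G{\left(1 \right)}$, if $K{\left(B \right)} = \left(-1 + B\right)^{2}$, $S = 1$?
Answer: $0$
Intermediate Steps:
$G{\left(j \right)} = 0$ ($G{\left(j \right)} = 0 \left(j + 1\right) = 0 \left(1 + j\right) = 0$)
$m{\left(s \right)} = 6 s + 24 \left(-1 + s\right)^{2}$ ($m{\left(s \right)} = 6 \left(s + \left(-1 + s\right)^{2} \cdot 4\right) = 6 \left(s + 4 \left(-1 + s\right)^{2}\right) = 6 s + 24 \left(-1 + s\right)^{2}$)
$24 \left(- \frac{35}{m{\left(0 \right)}}\right) G{\left(1 \right)} = 24 \left(- \frac{35}{6 \cdot 0 + 24 \left(-1 + 0\right)^{2}}\right) 0 = 24 \left(- \frac{35}{0 + 24 \left(-1\right)^{2}}\right) 0 = 24 \left(- \frac{35}{0 + 24 \cdot 1}\right) 0 = 24 \left(- \frac{35}{0 + 24}\right) 0 = 24 \left(- \frac{35}{24}\right) 0 = \left(-35\right) 0 = 0$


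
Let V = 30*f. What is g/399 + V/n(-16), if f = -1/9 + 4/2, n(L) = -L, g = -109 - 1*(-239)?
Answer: 4115/1064 ≈ 3.8675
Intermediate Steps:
g = 130 (g = -109 + 239 = 130)
f = 17/9 (f = -1*⅑ + 4*(½) = -⅑ + 2 = 17/9 ≈ 1.8889)
V = 170/3 (V = 30*(17/9) = 170/3 ≈ 56.667)
g/399 + V/n(-16) = 130/399 + 170/(3*((-1*(-16)))) = 130*(1/399) + (170/3)/16 = 130/399 + (170/3)*(1/16) = 130/399 + 85/24 = 4115/1064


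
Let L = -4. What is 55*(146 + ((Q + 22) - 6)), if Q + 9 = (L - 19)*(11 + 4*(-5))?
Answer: 19800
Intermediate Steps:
Q = 198 (Q = -9 + (-4 - 19)*(11 + 4*(-5)) = -9 - 23*(11 - 20) = -9 - 23*(-9) = -9 + 207 = 198)
55*(146 + ((Q + 22) - 6)) = 55*(146 + ((198 + 22) - 6)) = 55*(146 + (220 - 6)) = 55*(146 + 214) = 55*360 = 19800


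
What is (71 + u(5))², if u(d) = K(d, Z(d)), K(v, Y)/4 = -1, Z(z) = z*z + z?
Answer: 4489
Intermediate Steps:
Z(z) = z + z² (Z(z) = z² + z = z + z²)
K(v, Y) = -4 (K(v, Y) = 4*(-1) = -4)
u(d) = -4
(71 + u(5))² = (71 - 4)² = 67² = 4489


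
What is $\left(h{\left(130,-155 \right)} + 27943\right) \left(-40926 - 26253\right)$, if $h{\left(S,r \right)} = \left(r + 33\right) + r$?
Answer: $-1858574214$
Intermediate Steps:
$h{\left(S,r \right)} = 33 + 2 r$ ($h{\left(S,r \right)} = \left(33 + r\right) + r = 33 + 2 r$)
$\left(h{\left(130,-155 \right)} + 27943\right) \left(-40926 - 26253\right) = \left(\left(33 + 2 \left(-155\right)\right) + 27943\right) \left(-40926 - 26253\right) = \left(\left(33 - 310\right) + 27943\right) \left(-67179\right) = \left(-277 + 27943\right) \left(-67179\right) = 27666 \left(-67179\right) = -1858574214$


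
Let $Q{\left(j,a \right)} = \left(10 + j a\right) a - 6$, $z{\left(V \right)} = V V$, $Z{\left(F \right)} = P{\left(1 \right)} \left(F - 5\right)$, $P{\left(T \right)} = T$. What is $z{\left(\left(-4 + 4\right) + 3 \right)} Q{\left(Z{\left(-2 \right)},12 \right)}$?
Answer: $-8046$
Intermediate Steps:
$Z{\left(F \right)} = -5 + F$ ($Z{\left(F \right)} = 1 \left(F - 5\right) = 1 \left(-5 + F\right) = -5 + F$)
$z{\left(V \right)} = V^{2}$
$Q{\left(j,a \right)} = -6 + a \left(10 + a j\right)$ ($Q{\left(j,a \right)} = \left(10 + a j\right) a - 6 = a \left(10 + a j\right) - 6 = -6 + a \left(10 + a j\right)$)
$z{\left(\left(-4 + 4\right) + 3 \right)} Q{\left(Z{\left(-2 \right)},12 \right)} = \left(\left(-4 + 4\right) + 3\right)^{2} \left(-6 + 10 \cdot 12 + \left(-5 - 2\right) 12^{2}\right) = \left(0 + 3\right)^{2} \left(-6 + 120 - 1008\right) = 3^{2} \left(-6 + 120 - 1008\right) = 9 \left(-894\right) = -8046$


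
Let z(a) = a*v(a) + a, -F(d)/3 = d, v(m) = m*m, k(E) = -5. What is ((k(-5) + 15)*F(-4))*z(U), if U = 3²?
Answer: 88560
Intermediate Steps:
U = 9
v(m) = m²
F(d) = -3*d
z(a) = a + a³ (z(a) = a*a² + a = a³ + a = a + a³)
((k(-5) + 15)*F(-4))*z(U) = ((-5 + 15)*(-3*(-4)))*(9 + 9³) = (10*12)*(9 + 729) = 120*738 = 88560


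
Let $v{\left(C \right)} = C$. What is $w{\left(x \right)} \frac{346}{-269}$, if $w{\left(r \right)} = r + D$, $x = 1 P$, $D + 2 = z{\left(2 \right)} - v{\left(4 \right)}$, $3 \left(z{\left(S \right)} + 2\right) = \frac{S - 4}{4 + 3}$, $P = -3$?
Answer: $\frac{80618}{5649} \approx 14.271$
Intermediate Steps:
$z{\left(S \right)} = - \frac{46}{21} + \frac{S}{21}$ ($z{\left(S \right)} = -2 + \frac{\left(S - 4\right) \frac{1}{4 + 3}}{3} = -2 + \frac{\left(-4 + S\right) \frac{1}{7}}{3} = -2 + \frac{- \frac{4}{7} + \frac{S}{7}}{3} = -2 + \left(- \frac{4}{21} + \frac{S}{21}\right) = - \frac{46}{21} + \frac{S}{21}$)
$D = - \frac{170}{21}$ ($D = -2 + \left(\left(- \frac{46}{21} + \frac{1}{21} \cdot 2\right) - 4\right) = -2 + \left(\left(- \frac{46}{21} + \frac{2}{21}\right) - 4\right) = -2 - \frac{128}{21} = - \frac{170}{21} \approx -8.0952$)
$x = -3$ ($x = 1 \left(-3\right) = -3$)
$w{\left(r \right)} = - \frac{170}{21} + r$ ($w{\left(r \right)} = r - \frac{170}{21} = - \frac{170}{21} + r$)
$w{\left(x \right)} \frac{346}{-269} = \left(- \frac{170}{21} - 3\right) \frac{346}{-269} = - \frac{233 \cdot 346 \left(- \frac{1}{269}\right)}{21} = \left(- \frac{233}{21}\right) \left(- \frac{346}{269}\right) = \frac{80618}{5649}$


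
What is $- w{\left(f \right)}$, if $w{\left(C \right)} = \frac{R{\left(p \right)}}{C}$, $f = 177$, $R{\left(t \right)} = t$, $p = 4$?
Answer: $- \frac{4}{177} \approx -0.022599$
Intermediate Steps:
$w{\left(C \right)} = \frac{4}{C}$
$- w{\left(f \right)} = - \frac{4}{177}$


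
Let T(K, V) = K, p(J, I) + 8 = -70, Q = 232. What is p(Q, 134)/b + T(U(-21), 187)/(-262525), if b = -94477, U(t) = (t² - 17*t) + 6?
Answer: -55482558/24802574425 ≈ -0.0022370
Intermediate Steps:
p(J, I) = -78 (p(J, I) = -8 - 70 = -78)
U(t) = 6 + t² - 17*t
p(Q, 134)/b + T(U(-21), 187)/(-262525) = -78/(-94477) + (6 + (-21)² - 17*(-21))/(-262525) = -78*(-1/94477) + (6 + 441 + 357)*(-1/262525) = 78/94477 + 804*(-1/262525) = 78/94477 - 804/262525 = -55482558/24802574425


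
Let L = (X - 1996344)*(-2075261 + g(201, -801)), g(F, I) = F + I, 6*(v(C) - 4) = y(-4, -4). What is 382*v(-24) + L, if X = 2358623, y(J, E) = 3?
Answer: -752040845500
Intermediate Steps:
v(C) = 9/2 (v(C) = 4 + (1/6)*3 = 4 + 1/2 = 9/2)
L = -752040847219 (L = (2358623 - 1996344)*(-2075261 + (201 - 801)) = 362279*(-2075261 - 600) = 362279*(-2075861) = -752040847219)
382*v(-24) + L = 382*(9/2) - 752040847219 = 1719 - 752040847219 = -752040845500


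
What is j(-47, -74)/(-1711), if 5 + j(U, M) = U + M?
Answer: 126/1711 ≈ 0.073641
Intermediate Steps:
j(U, M) = -5 + M + U (j(U, M) = -5 + (U + M) = -5 + (M + U) = -5 + M + U)
j(-47, -74)/(-1711) = (-5 - 74 - 47)/(-1711) = -126*(-1/1711) = 126/1711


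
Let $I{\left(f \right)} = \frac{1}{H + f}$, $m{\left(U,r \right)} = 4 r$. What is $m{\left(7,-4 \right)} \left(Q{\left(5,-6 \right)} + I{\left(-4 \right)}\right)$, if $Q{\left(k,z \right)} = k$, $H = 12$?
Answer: $-82$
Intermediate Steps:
$I{\left(f \right)} = \frac{1}{12 + f}$
$m{\left(7,-4 \right)} \left(Q{\left(5,-6 \right)} + I{\left(-4 \right)}\right) = 4 \left(-4\right) \left(5 + \frac{1}{12 - 4}\right) = - 16 \left(5 + \frac{1}{8}\right) = \left(-16\right) \frac{41}{8} = -82$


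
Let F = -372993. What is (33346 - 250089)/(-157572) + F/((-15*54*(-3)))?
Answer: -359546713/2363580 ≈ -152.12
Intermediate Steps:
(33346 - 250089)/(-157572) + F/((-15*54*(-3))) = (33346 - 250089)/(-157572) - 372993/(-15*54*(-3)) = -216743*(-1/157572) - 372993/((-810*(-3))) = 216743/157572 - 372993/2430 = 216743/157572 - 372993*1/2430 = 216743/157572 - 124331/810 = -359546713/2363580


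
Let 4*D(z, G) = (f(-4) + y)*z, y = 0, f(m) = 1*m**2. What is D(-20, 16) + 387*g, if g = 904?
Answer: 349768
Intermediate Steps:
f(m) = m**2
D(z, G) = 4*z (D(z, G) = (((-4)**2 + 0)*z)/4 = ((16 + 0)*z)/4 = (16*z)/4 = 4*z)
D(-20, 16) + 387*g = 4*(-20) + 387*904 = -80 + 349848 = 349768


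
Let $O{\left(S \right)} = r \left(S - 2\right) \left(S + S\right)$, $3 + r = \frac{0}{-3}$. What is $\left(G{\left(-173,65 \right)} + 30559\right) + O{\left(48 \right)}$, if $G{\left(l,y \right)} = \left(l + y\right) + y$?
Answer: $17268$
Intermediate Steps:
$G{\left(l,y \right)} = l + 2 y$
$r = -3$ ($r = -3 + \frac{0}{-3} = -3 + 0 \left(- \frac{1}{3}\right) = -3 + 0 = -3$)
$O{\left(S \right)} = - 6 S \left(-2 + S\right)$ ($O{\left(S \right)} = - 3 \left(S - 2\right) \left(S + S\right) = - 3 \left(-2 + S\right) 2 S = - 3 \cdot 2 S \left(-2 + S\right) = - 6 S \left(-2 + S\right)$)
$\left(G{\left(-173,65 \right)} + 30559\right) + O{\left(48 \right)} = \left(\left(-173 + 2 \cdot 65\right) + 30559\right) + 6 \cdot 48 \left(2 - 48\right) = \left(\left(-173 + 130\right) + 30559\right) + 6 \cdot 48 \left(2 - 48\right) = \left(-43 + 30559\right) + 6 \cdot 48 \left(-46\right) = 30516 - 13248 = 17268$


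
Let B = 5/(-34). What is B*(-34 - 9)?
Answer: 215/34 ≈ 6.3235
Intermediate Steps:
B = -5/34 (B = 5*(-1/34) = -5/34 ≈ -0.14706)
B*(-34 - 9) = -5*(-34 - 9)/34 = -5/34*(-43) = 215/34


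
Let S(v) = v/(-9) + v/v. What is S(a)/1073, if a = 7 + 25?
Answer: -23/9657 ≈ -0.0023817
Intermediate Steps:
a = 32
S(v) = 1 - v/9 (S(v) = v*(-1/9) + 1 = -v/9 + 1 = 1 - v/9)
S(a)/1073 = (1 - 1/9*32)/1073 = (1 - 32/9)*(1/1073) = -23/9*1/1073 = -23/9657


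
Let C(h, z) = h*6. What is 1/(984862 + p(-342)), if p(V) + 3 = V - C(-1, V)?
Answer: 1/984523 ≈ 1.0157e-6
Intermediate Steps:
C(h, z) = 6*h
p(V) = 3 + V (p(V) = -3 + (V - 6*(-1)) = -3 + (V - 1*(-6)) = -3 + (V + 6) = -3 + (6 + V) = 3 + V)
1/(984862 + p(-342)) = 1/(984862 + (3 - 342)) = 1/(984862 - 339) = 1/984523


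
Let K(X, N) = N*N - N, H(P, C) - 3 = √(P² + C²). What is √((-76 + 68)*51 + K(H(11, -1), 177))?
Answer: 6*√854 ≈ 175.34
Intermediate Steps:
H(P, C) = 3 + √(C² + P²) (H(P, C) = 3 + √(P² + C²) = 3 + √(C² + P²))
K(X, N) = N² - N
√((-76 + 68)*51 + K(H(11, -1), 177)) = √((-76 + 68)*51 + 177*(-1 + 177)) = √(-8*51 + 177*176) = √(-408 + 31152) = √30744 = 6*√854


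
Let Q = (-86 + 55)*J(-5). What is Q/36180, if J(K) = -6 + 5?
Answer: 31/36180 ≈ 0.00085683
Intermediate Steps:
J(K) = -1
Q = 31 (Q = (-86 + 55)*(-1) = -31*(-1) = 31)
Q/36180 = 31/36180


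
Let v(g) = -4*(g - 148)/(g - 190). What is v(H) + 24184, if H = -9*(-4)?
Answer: 265992/11 ≈ 24181.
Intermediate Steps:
H = 36
v(g) = -4*(-148 + g)/(-190 + g)
v(H) + 24184 = 4*(148 - 1*36)/(-190 + 36) + 24184 = 4*(148 - 36)/(-154) + 24184 = 4*(-1/154)*112 + 24184 = -32/11 + 24184 = 265992/11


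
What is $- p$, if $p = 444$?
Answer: $-444$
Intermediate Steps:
$- p = \left(-1\right) 444 = -444$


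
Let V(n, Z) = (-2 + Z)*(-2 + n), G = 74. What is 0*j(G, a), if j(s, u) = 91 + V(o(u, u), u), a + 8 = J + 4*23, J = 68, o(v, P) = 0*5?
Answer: 0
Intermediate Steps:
o(v, P) = 0
a = 152 (a = -8 + (68 + 4*23) = -8 + (68 + 92) = -8 + 160 = 152)
j(s, u) = 95 - 2*u (j(s, u) = 91 + (4 - 2*u - 2*0 + u*0) = 91 + (4 - 2*u + 0 + 0) = 91 + (4 - 2*u) = 95 - 2*u)
0*j(G, a) = 0*(95 - 2*152) = 0*(95 - 304) = 0*(-209) = 0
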